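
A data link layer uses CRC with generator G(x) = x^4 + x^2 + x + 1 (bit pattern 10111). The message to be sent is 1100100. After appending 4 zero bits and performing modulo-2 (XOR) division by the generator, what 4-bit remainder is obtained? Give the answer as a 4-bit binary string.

Append 4 zeros: 11001000000. Divide by 10111 (XOR where the leading bit is 1):
  pos 0: 11001 XOR 10111 = 01110
  pos 1: 11100 XOR 10111 = 01011
  pos 2: 10110 XOR 10111 = 00001
  pos 6: 10000 XOR 10111 = 00111
Remainder (last 4 bits) = 0111. This is the CRC / FCS.

0111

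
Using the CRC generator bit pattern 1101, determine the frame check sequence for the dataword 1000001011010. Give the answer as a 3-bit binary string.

110

Append 3 zeros: 1000001011010000. Divide by 1101 (XOR where the leading bit is 1):
  pos 0: 1000 XOR 1101 = 0101
  pos 1: 1010 XOR 1101 = 0111
  pos 2: 1110 XOR 1101 = 0011
  pos 4: 1110 XOR 1101 = 0011
  pos 6: 1111 XOR 1101 = 0010
  pos 8: 1001 XOR 1101 = 0100
  pos 9: 1000 XOR 1101 = 0101
  pos 10: 1010 XOR 1101 = 0111
  pos 11: 1110 XOR 1101 = 0011
Remainder (last 3 bits) = 110. This is the CRC / FCS.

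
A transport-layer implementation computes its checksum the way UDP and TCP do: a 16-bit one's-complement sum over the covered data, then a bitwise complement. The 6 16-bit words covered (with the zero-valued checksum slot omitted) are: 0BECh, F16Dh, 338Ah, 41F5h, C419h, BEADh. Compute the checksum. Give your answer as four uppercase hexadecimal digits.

One's-complement addition (fold any carry out of bit 15 back into bit 0):
  0x0BEC + 0xF16D = 0x0FD59
  0xFD59 + 0x338A = 0x130E3 → wrap carry → 0x30E4
  0x30E4 + 0x41F5 = 0x072D9
  0x72D9 + 0xC419 = 0x136F2 → wrap carry → 0x36F3
  0x36F3 + 0xBEAD = 0x0F5A0
One's-complement sum = 0xF5A0.
Checksum = ~0xF5A0 & 0xFFFF = 0x0A5F.

0A5F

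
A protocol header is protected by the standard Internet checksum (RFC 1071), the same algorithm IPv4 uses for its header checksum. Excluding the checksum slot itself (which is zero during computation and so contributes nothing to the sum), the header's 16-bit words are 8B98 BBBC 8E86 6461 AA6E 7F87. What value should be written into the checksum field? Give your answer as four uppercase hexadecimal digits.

One's-complement addition (fold any carry out of bit 15 back into bit 0):
  0x8B98 + 0xBBBC = 0x14754 → wrap carry → 0x4755
  0x4755 + 0x8E86 = 0x0D5DB
  0xD5DB + 0x6461 = 0x13A3C → wrap carry → 0x3A3D
  0x3A3D + 0xAA6E = 0x0E4AB
  0xE4AB + 0x7F87 = 0x16432 → wrap carry → 0x6433
One's-complement sum = 0x6433.
Checksum = ~0x6433 & 0xFFFF = 0x9BCC.

9BCC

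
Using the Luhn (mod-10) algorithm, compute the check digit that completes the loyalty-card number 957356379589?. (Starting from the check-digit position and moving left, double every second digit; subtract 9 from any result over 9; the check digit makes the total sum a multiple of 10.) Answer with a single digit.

4

Partial digits right→left: 9 8 5 9 7 3 6 5 3 7 5 9
Double every second digit counting from the check-digit position (so the 1st, 3rd, 5th, ... of the partial from the right).
  doubled (with −9 where >9): 9 1 5 3 6 1 → sum 25
  kept as-is: 8 9 3 5 7 9 → sum 41
Total = 25 + 41 = 66.
Check digit = (10 − (66 mod 10)) mod 10 = 4.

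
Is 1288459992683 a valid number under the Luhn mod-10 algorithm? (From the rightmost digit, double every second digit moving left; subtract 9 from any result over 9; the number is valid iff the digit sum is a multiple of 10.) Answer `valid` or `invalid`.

invalid

From the right, keep odd positions and double even positions (subtract 9 from any doubled value over 9):
  doubled (positions 2,4,...): 7 4 9 1 7 4 → sum 32
  kept (positions 1,3,...): 3 6 9 9 4 8 1 → sum 40
Total = 72.
72 mod 10 = 2, so the number is invalid.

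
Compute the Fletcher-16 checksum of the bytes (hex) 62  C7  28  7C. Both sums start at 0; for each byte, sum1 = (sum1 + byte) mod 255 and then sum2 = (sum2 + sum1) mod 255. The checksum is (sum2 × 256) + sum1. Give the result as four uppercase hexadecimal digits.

ADCE

Running sums (mod 255):
  after byte 0 (62): sum1=98, sum2=98
  after byte 1 (C7): sum1=42, sum2=140
  after byte 2 (28): sum1=82, sum2=222
  after byte 3 (7C): sum1=206, sum2=173
Checksum = sum2·256 + sum1 = 173·256 + 206 = 44494 = 0xADCE.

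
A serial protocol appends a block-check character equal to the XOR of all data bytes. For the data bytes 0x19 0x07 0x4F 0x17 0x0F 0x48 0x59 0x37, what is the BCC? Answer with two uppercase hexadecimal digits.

XOR the bytes together:
  start with 0x19
  0x19 ⊕ 0x07 = 0x1E
  0x1E ⊕ 0x4F = 0x51
  0x51 ⊕ 0x17 = 0x46
  0x46 ⊕ 0x0F = 0x49
  0x49 ⊕ 0x48 = 0x01
  0x01 ⊕ 0x59 = 0x58
  0x58 ⊕ 0x37 = 0x6F

6F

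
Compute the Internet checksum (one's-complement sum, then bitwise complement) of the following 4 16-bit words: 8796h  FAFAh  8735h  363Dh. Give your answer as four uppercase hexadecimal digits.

One's-complement addition (fold any carry out of bit 15 back into bit 0):
  0x8796 + 0xFAFA = 0x18290 → wrap carry → 0x8291
  0x8291 + 0x8735 = 0x109C6 → wrap carry → 0x09C7
  0x09C7 + 0x363D = 0x04004
One's-complement sum = 0x4004.
Checksum = ~0x4004 & 0xFFFF = 0xBFFB.

BFFB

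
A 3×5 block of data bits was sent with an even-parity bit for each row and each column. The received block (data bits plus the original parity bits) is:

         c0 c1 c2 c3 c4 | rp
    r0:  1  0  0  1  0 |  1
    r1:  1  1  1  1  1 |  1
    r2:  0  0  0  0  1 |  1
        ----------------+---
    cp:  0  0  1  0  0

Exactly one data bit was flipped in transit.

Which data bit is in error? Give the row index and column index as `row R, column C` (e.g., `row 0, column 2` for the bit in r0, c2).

row 0, column 1

Recompute each row's even parity and compare to rp:
  r0: data parity 0, sent rp 1 → mismatch
  r1: data parity 1, sent rp 1 → ok
  r2: data parity 1, sent rp 1 → ok
Recompute each column's even parity and compare to cp:
  c0: data parity 0, sent cp 0 → ok
  c1: data parity 1, sent cp 0 → mismatch
  c2: data parity 1, sent cp 1 → ok
  c3: data parity 0, sent cp 0 → ok
  c4: data parity 0, sent cp 0 → ok
Exactly one row (r0) and one column (c1) fail → the flipped bit is at their intersection.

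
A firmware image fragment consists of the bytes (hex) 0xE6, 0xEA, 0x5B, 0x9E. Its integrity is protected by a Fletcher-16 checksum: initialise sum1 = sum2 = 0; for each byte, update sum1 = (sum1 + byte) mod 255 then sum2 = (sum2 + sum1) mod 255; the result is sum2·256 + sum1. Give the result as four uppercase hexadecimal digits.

Running sums (mod 255):
  after byte 0 (0xE6): sum1=230, sum2=230
  after byte 1 (0xEA): sum1=209, sum2=184
  after byte 2 (0x5B): sum1=45, sum2=229
  after byte 3 (0x9E): sum1=203, sum2=177
Checksum = sum2·256 + sum1 = 177·256 + 203 = 45515 = 0xB1CB.

B1CB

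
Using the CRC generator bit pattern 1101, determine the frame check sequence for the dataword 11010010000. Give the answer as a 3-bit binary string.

001

Append 3 zeros: 11010010000000. Divide by 1101 (XOR where the leading bit is 1):
  pos 0: 1101 XOR 1101 = 0000
  pos 6: 1000 XOR 1101 = 0101
  pos 7: 1010 XOR 1101 = 0111
  pos 8: 1110 XOR 1101 = 0011
  pos 10: 1100 XOR 1101 = 0001
Remainder (last 3 bits) = 001. This is the CRC / FCS.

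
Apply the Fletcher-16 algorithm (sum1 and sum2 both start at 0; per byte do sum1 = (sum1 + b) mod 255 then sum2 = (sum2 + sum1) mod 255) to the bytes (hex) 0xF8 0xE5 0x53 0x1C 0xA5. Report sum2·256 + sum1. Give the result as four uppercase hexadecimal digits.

4CF3

Running sums (mod 255):
  after byte 0 (0xF8): sum1=248, sum2=248
  after byte 1 (0xE5): sum1=222, sum2=215
  after byte 2 (0x53): sum1=50, sum2=10
  after byte 3 (0x1C): sum1=78, sum2=88
  after byte 4 (0xA5): sum1=243, sum2=76
Checksum = sum2·256 + sum1 = 76·256 + 243 = 19699 = 0x4CF3.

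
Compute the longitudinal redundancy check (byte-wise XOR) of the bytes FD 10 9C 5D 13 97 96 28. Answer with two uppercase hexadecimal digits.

XOR the bytes together:
  start with 0xFD
  0xFD ⊕ 0x10 = 0xED
  0xED ⊕ 0x9C = 0x71
  0x71 ⊕ 0x5D = 0x2C
  0x2C ⊕ 0x13 = 0x3F
  0x3F ⊕ 0x97 = 0xA8
  0xA8 ⊕ 0x96 = 0x3E
  0x3E ⊕ 0x28 = 0x16

16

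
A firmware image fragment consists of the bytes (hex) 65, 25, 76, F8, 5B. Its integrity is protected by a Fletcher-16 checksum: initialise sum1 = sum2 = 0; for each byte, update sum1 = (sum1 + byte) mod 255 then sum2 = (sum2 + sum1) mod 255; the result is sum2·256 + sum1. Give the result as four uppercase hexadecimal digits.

4055

Running sums (mod 255):
  after byte 0 (65): sum1=101, sum2=101
  after byte 1 (25): sum1=138, sum2=239
  after byte 2 (76): sum1=1, sum2=240
  after byte 3 (F8): sum1=249, sum2=234
  after byte 4 (5B): sum1=85, sum2=64
Checksum = sum2·256 + sum1 = 64·256 + 85 = 16469 = 0x4055.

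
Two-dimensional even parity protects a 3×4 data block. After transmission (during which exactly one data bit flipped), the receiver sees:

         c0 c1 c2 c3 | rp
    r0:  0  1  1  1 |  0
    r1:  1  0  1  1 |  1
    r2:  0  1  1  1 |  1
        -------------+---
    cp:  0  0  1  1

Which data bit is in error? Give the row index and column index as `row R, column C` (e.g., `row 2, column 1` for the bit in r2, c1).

Recompute each row's even parity and compare to rp:
  r0: data parity 1, sent rp 0 → mismatch
  r1: data parity 1, sent rp 1 → ok
  r2: data parity 1, sent rp 1 → ok
Recompute each column's even parity and compare to cp:
  c0: data parity 1, sent cp 0 → mismatch
  c1: data parity 0, sent cp 0 → ok
  c2: data parity 1, sent cp 1 → ok
  c3: data parity 1, sent cp 1 → ok
Exactly one row (r0) and one column (c0) fail → the flipped bit is at their intersection.

row 0, column 0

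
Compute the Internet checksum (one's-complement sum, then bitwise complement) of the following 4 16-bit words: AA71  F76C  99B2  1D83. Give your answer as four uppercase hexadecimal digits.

One's-complement addition (fold any carry out of bit 15 back into bit 0):
  0xAA71 + 0xF76C = 0x1A1DD → wrap carry → 0xA1DE
  0xA1DE + 0x99B2 = 0x13B90 → wrap carry → 0x3B91
  0x3B91 + 0x1D83 = 0x05914
One's-complement sum = 0x5914.
Checksum = ~0x5914 & 0xFFFF = 0xA6EB.

A6EB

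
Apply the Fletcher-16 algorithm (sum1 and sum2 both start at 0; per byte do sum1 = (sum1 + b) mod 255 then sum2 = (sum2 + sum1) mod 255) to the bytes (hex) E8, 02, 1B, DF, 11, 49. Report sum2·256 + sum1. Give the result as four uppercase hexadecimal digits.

F640

Running sums (mod 255):
  after byte 0 (E8): sum1=232, sum2=232
  after byte 1 (02): sum1=234, sum2=211
  after byte 2 (1B): sum1=6, sum2=217
  after byte 3 (DF): sum1=229, sum2=191
  after byte 4 (11): sum1=246, sum2=182
  after byte 5 (49): sum1=64, sum2=246
Checksum = sum2·256 + sum1 = 246·256 + 64 = 63040 = 0xF640.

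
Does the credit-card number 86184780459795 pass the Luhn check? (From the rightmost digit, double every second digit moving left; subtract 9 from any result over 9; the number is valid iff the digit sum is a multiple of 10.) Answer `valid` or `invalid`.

invalid

From the right, keep odd positions and double even positions (subtract 9 from any doubled value over 9):
  doubled (positions 2,4,...): 9 9 8 7 8 2 7 → sum 50
  kept (positions 1,3,...): 5 7 5 0 7 8 6 → sum 38
Total = 88.
88 mod 10 = 8, so the number is invalid.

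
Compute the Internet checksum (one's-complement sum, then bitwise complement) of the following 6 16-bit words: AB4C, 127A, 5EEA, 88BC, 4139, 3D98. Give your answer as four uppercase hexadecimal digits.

One's-complement addition (fold any carry out of bit 15 back into bit 0):
  0xAB4C + 0x127A = 0x0BDC6
  0xBDC6 + 0x5EEA = 0x11CB0 → wrap carry → 0x1CB1
  0x1CB1 + 0x88BC = 0x0A56D
  0xA56D + 0x4139 = 0x0E6A6
  0xE6A6 + 0x3D98 = 0x1243E → wrap carry → 0x243F
One's-complement sum = 0x243F.
Checksum = ~0x243F & 0xFFFF = 0xDBC0.

DBC0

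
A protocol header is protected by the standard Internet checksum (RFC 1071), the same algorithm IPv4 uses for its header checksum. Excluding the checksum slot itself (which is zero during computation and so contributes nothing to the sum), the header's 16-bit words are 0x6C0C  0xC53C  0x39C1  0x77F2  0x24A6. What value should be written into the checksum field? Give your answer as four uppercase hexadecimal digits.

One's-complement addition (fold any carry out of bit 15 back into bit 0):
  0x6C0C + 0xC53C = 0x13148 → wrap carry → 0x3149
  0x3149 + 0x39C1 = 0x06B0A
  0x6B0A + 0x77F2 = 0x0E2FC
  0xE2FC + 0x24A6 = 0x107A2 → wrap carry → 0x07A3
One's-complement sum = 0x07A3.
Checksum = ~0x07A3 & 0xFFFF = 0xF85C.

F85C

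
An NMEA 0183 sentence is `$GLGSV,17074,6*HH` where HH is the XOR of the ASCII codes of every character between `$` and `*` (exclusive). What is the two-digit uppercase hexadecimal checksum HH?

4A

XOR the ASCII codes of the payload characters:
  'G' = 0x47 → acc = 0x47
  'L' = 0x4C → acc = 0x0B
  'G' = 0x47 → acc = 0x4C
  'S' = 0x53 → acc = 0x1F
  'V' = 0x56 → acc = 0x49
  ',' = 0x2C → acc = 0x65
  '1' = 0x31 → acc = 0x54
  '7' = 0x37 → acc = 0x63
  '0' = 0x30 → acc = 0x53
  '7' = 0x37 → acc = 0x64
  '4' = 0x34 → acc = 0x50
  ',' = 0x2C → acc = 0x7C
  '6' = 0x36 → acc = 0x4A
Checksum = 0x4A.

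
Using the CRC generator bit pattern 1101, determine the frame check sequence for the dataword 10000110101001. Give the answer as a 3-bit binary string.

Append 3 zeros: 10000110101001000. Divide by 1101 (XOR where the leading bit is 1):
  pos 0: 1000 XOR 1101 = 0101
  pos 1: 1010 XOR 1101 = 0111
  pos 2: 1111 XOR 1101 = 0010
  pos 4: 1010 XOR 1101 = 0111
  pos 5: 1111 XOR 1101 = 0010
  pos 7: 1001 XOR 1101 = 0100
  pos 8: 1000 XOR 1101 = 0101
  pos 9: 1010 XOR 1101 = 0111
  pos 10: 1111 XOR 1101 = 0010
  pos 12: 1000 XOR 1101 = 0101
  pos 13: 1010 XOR 1101 = 0111
Remainder (last 3 bits) = 111. This is the CRC / FCS.

111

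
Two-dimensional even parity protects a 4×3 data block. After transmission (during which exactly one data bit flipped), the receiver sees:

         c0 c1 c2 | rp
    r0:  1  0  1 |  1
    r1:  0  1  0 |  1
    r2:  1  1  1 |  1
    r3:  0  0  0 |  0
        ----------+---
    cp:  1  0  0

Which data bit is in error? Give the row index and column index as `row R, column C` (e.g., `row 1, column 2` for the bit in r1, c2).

row 0, column 0

Recompute each row's even parity and compare to rp:
  r0: data parity 0, sent rp 1 → mismatch
  r1: data parity 1, sent rp 1 → ok
  r2: data parity 1, sent rp 1 → ok
  r3: data parity 0, sent rp 0 → ok
Recompute each column's even parity and compare to cp:
  c0: data parity 0, sent cp 1 → mismatch
  c1: data parity 0, sent cp 0 → ok
  c2: data parity 0, sent cp 0 → ok
Exactly one row (r0) and one column (c0) fail → the flipped bit is at their intersection.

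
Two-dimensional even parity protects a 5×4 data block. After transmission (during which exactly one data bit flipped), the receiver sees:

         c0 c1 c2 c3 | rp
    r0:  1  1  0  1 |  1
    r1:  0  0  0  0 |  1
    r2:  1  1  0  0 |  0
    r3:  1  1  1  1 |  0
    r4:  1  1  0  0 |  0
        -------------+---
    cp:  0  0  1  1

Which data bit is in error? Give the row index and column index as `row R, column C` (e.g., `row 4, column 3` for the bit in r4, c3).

row 1, column 3

Recompute each row's even parity and compare to rp:
  r0: data parity 1, sent rp 1 → ok
  r1: data parity 0, sent rp 1 → mismatch
  r2: data parity 0, sent rp 0 → ok
  r3: data parity 0, sent rp 0 → ok
  r4: data parity 0, sent rp 0 → ok
Recompute each column's even parity and compare to cp:
  c0: data parity 0, sent cp 0 → ok
  c1: data parity 0, sent cp 0 → ok
  c2: data parity 1, sent cp 1 → ok
  c3: data parity 0, sent cp 1 → mismatch
Exactly one row (r1) and one column (c3) fail → the flipped bit is at their intersection.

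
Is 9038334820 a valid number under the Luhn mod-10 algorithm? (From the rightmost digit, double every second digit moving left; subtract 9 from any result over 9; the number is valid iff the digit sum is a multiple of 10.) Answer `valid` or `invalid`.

From the right, keep odd positions and double even positions (subtract 9 from any doubled value over 9):
  doubled (positions 2,4,...): 4 8 6 6 9 → sum 33
  kept (positions 1,3,...): 0 8 3 8 0 → sum 19
Total = 52.
52 mod 10 = 2, so the number is invalid.

invalid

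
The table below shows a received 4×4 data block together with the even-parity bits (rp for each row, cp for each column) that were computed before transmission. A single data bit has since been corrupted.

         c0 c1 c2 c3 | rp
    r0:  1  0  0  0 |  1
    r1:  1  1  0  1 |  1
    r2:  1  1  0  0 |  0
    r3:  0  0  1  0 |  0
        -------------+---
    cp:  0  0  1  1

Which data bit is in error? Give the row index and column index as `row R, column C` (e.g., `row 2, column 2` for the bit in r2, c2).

Recompute each row's even parity and compare to rp:
  r0: data parity 1, sent rp 1 → ok
  r1: data parity 1, sent rp 1 → ok
  r2: data parity 0, sent rp 0 → ok
  r3: data parity 1, sent rp 0 → mismatch
Recompute each column's even parity and compare to cp:
  c0: data parity 1, sent cp 0 → mismatch
  c1: data parity 0, sent cp 0 → ok
  c2: data parity 1, sent cp 1 → ok
  c3: data parity 1, sent cp 1 → ok
Exactly one row (r3) and one column (c0) fail → the flipped bit is at their intersection.

row 3, column 0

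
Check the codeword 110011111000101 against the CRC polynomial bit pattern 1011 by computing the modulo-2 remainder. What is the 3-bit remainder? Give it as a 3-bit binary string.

Modulo-2 division of 110011111000101 by 1011:
  pos 0: 1100 XOR 1011 = 0111
  pos 1: 1111 XOR 1011 = 0100
  pos 2: 1001 XOR 1011 = 0010
  pos 4: 1011 XOR 1011 = 0000
  pos 8: 1000 XOR 1011 = 0011
  pos 10: 1110 XOR 1011 = 0101
  pos 11: 1011 XOR 1011 = 0000
Remainder = 000 (zero — the frame passes the CRC check).

000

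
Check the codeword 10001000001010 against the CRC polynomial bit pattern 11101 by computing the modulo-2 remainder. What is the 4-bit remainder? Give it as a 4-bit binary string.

Modulo-2 division of 10001000001010 by 11101:
  pos 0: 10001 XOR 11101 = 01100
  pos 1: 11000 XOR 11101 = 00101
  pos 3: 10100 XOR 11101 = 01001
  pos 4: 10010 XOR 11101 = 01111
  pos 5: 11110 XOR 11101 = 00011
  pos 8: 11101 XOR 11101 = 00000
Remainder = 0000 (zero — the frame passes the CRC check).

0000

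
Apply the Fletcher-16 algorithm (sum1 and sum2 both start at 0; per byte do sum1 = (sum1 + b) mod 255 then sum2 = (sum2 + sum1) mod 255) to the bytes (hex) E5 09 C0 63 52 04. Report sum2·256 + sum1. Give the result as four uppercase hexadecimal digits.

6669

Running sums (mod 255):
  after byte 0 (E5): sum1=229, sum2=229
  after byte 1 (09): sum1=238, sum2=212
  after byte 2 (C0): sum1=175, sum2=132
  after byte 3 (63): sum1=19, sum2=151
  after byte 4 (52): sum1=101, sum2=252
  after byte 5 (04): sum1=105, sum2=102
Checksum = sum2·256 + sum1 = 102·256 + 105 = 26217 = 0x6669.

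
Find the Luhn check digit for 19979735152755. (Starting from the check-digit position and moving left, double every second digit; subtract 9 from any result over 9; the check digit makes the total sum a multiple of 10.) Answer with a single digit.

Partial digits right→left: 5 5 7 2 5 1 5 3 7 9 7 9 9 1
Double every second digit counting from the check-digit position (so the 1st, 3rd, 5th, ... of the partial from the right).
  doubled (with −9 where >9): 1 5 1 1 5 5 9 → sum 27
  kept as-is: 5 2 1 3 9 9 1 → sum 30
Total = 27 + 30 = 57.
Check digit = (10 − (57 mod 10)) mod 10 = 3.

3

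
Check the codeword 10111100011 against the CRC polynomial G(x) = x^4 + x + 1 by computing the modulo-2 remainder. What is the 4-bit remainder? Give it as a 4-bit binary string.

Modulo-2 division of 10111100011 by 10011:
  pos 0: 10111 XOR 10011 = 00100
  pos 2: 10010 XOR 10011 = 00001
  pos 6: 10011 XOR 10011 = 00000
Remainder = 0000 (zero — the frame passes the CRC check).

0000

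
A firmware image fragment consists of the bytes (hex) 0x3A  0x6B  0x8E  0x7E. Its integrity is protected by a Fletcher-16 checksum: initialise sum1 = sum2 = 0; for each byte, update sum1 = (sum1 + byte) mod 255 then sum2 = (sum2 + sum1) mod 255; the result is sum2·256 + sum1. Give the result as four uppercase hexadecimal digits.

C6B2

Running sums (mod 255):
  after byte 0 (0x3A): sum1=58, sum2=58
  after byte 1 (0x6B): sum1=165, sum2=223
  after byte 2 (0x8E): sum1=52, sum2=20
  after byte 3 (0x7E): sum1=178, sum2=198
Checksum = sum2·256 + sum1 = 198·256 + 178 = 50866 = 0xC6B2.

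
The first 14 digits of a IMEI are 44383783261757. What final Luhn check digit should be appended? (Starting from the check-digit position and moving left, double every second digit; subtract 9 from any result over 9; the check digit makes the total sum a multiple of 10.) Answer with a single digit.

Partial digits right→left: 7 5 7 1 6 2 3 8 7 3 8 3 4 4
Double every second digit counting from the check-digit position (so the 1st, 3rd, 5th, ... of the partial from the right).
  doubled (with −9 where >9): 5 5 3 6 5 7 8 → sum 39
  kept as-is: 5 1 2 8 3 3 4 → sum 26
Total = 39 + 26 = 65.
Check digit = (10 − (65 mod 10)) mod 10 = 5.

5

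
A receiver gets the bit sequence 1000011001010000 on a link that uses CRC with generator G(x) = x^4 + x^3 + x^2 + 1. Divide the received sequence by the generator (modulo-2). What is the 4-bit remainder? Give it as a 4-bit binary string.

Modulo-2 division of 1000011001010000 by 11101:
  pos 0: 10000 XOR 11101 = 01101
  pos 1: 11011 XOR 11101 = 00110
  pos 3: 11010 XOR 11101 = 00111
  pos 5: 11101 XOR 11101 = 00000
  pos 11: 10000 XOR 11101 = 01101
Remainder = 1101 (nonzero — an error is detected).

1101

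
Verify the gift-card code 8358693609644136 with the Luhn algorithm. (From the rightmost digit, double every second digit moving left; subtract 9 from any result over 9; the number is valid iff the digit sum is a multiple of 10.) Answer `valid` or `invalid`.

From the right, keep odd positions and double even positions (subtract 9 from any doubled value over 9):
  doubled (positions 2,4,...): 6 8 3 0 6 3 1 7 → sum 34
  kept (positions 1,3,...): 6 1 4 9 6 9 8 3 → sum 46
Total = 80.
80 mod 10 = 0, so the number is valid.

valid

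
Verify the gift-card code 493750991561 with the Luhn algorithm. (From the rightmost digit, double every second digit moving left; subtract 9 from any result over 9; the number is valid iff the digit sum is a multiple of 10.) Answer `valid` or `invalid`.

From the right, keep odd positions and double even positions (subtract 9 from any doubled value over 9):
  doubled (positions 2,4,...): 3 2 9 1 6 8 → sum 29
  kept (positions 1,3,...): 1 5 9 0 7 9 → sum 31
Total = 60.
60 mod 10 = 0, so the number is valid.

valid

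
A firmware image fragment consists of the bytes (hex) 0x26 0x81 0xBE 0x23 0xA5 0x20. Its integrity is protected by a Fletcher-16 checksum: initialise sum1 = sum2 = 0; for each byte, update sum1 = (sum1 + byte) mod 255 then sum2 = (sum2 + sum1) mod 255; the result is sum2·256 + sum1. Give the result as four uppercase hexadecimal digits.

3C4F

Running sums (mod 255):
  after byte 0 (0x26): sum1=38, sum2=38
  after byte 1 (0x81): sum1=167, sum2=205
  after byte 2 (0xBE): sum1=102, sum2=52
  after byte 3 (0x23): sum1=137, sum2=189
  after byte 4 (0xA5): sum1=47, sum2=236
  after byte 5 (0x20): sum1=79, sum2=60
Checksum = sum2·256 + sum1 = 60·256 + 79 = 15439 = 0x3C4F.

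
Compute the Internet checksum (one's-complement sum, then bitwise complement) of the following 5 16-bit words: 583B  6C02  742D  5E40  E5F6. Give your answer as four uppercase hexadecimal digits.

One's-complement addition (fold any carry out of bit 15 back into bit 0):
  0x583B + 0x6C02 = 0x0C43D
  0xC43D + 0x742D = 0x1386A → wrap carry → 0x386B
  0x386B + 0x5E40 = 0x096AB
  0x96AB + 0xE5F6 = 0x17CA1 → wrap carry → 0x7CA2
One's-complement sum = 0x7CA2.
Checksum = ~0x7CA2 & 0xFFFF = 0x835D.

835D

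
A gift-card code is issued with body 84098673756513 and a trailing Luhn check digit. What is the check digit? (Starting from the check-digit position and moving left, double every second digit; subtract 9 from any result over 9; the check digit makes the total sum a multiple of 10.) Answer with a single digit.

Partial digits right→left: 3 1 5 6 5 7 3 7 6 8 9 0 4 8
Double every second digit counting from the check-digit position (so the 1st, 3rd, 5th, ... of the partial from the right).
  doubled (with −9 where >9): 6 1 1 6 3 9 8 → sum 34
  kept as-is: 1 6 7 7 8 0 8 → sum 37
Total = 34 + 37 = 71.
Check digit = (10 − (71 mod 10)) mod 10 = 9.

9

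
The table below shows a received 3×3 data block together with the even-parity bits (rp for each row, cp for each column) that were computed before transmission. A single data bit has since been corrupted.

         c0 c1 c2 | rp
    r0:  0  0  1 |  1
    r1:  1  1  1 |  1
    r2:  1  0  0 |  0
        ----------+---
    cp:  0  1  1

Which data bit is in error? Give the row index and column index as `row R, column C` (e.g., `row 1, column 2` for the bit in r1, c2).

row 2, column 2

Recompute each row's even parity and compare to rp:
  r0: data parity 1, sent rp 1 → ok
  r1: data parity 1, sent rp 1 → ok
  r2: data parity 1, sent rp 0 → mismatch
Recompute each column's even parity and compare to cp:
  c0: data parity 0, sent cp 0 → ok
  c1: data parity 1, sent cp 1 → ok
  c2: data parity 0, sent cp 1 → mismatch
Exactly one row (r2) and one column (c2) fail → the flipped bit is at their intersection.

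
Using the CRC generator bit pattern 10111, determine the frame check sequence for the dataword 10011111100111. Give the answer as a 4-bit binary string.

Append 4 zeros: 100111111001110000. Divide by 10111 (XOR where the leading bit is 1):
  pos 0: 10011 XOR 10111 = 00100
  pos 2: 10011 XOR 10111 = 00100
  pos 4: 10011 XOR 10111 = 00100
  pos 6: 10000 XOR 10111 = 00111
  pos 8: 11111 XOR 10111 = 01000
  pos 9: 10001 XOR 10111 = 00110
  pos 11: 11000 XOR 10111 = 01111
  pos 12: 11110 XOR 10111 = 01001
  pos 13: 10010 XOR 10111 = 00101
Remainder (last 4 bits) = 0101. This is the CRC / FCS.

0101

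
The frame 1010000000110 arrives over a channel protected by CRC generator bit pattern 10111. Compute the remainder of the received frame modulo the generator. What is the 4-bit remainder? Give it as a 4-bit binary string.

0000

Modulo-2 division of 1010000000110 by 10111:
  pos 0: 10100 XOR 10111 = 00011
  pos 3: 11000 XOR 10111 = 01111
  pos 4: 11110 XOR 10111 = 01001
  pos 5: 10010 XOR 10111 = 00101
  pos 7: 10111 XOR 10111 = 00000
Remainder = 0000 (zero — the frame passes the CRC check).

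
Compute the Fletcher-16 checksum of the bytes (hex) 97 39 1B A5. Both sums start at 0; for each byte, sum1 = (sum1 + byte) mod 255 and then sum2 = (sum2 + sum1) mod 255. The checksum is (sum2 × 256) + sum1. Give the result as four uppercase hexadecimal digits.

Running sums (mod 255):
  after byte 0 (97): sum1=151, sum2=151
  after byte 1 (39): sum1=208, sum2=104
  after byte 2 (1B): sum1=235, sum2=84
  after byte 3 (A5): sum1=145, sum2=229
Checksum = sum2·256 + sum1 = 229·256 + 145 = 58769 = 0xE591.

E591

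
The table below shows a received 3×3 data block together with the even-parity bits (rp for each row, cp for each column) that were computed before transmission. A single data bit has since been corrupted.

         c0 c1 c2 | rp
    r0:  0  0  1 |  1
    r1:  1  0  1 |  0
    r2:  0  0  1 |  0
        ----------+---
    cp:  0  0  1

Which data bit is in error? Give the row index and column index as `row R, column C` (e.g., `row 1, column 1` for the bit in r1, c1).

Recompute each row's even parity and compare to rp:
  r0: data parity 1, sent rp 1 → ok
  r1: data parity 0, sent rp 0 → ok
  r2: data parity 1, sent rp 0 → mismatch
Recompute each column's even parity and compare to cp:
  c0: data parity 1, sent cp 0 → mismatch
  c1: data parity 0, sent cp 0 → ok
  c2: data parity 1, sent cp 1 → ok
Exactly one row (r2) and one column (c0) fail → the flipped bit is at their intersection.

row 2, column 0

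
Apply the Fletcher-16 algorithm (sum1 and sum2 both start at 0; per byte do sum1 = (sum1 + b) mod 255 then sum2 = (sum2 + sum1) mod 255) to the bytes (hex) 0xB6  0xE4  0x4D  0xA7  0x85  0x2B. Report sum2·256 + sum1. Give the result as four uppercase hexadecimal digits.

2341

Running sums (mod 255):
  after byte 0 (0xB6): sum1=182, sum2=182
  after byte 1 (0xE4): sum1=155, sum2=82
  after byte 2 (0x4D): sum1=232, sum2=59
  after byte 3 (0xA7): sum1=144, sum2=203
  after byte 4 (0x85): sum1=22, sum2=225
  after byte 5 (0x2B): sum1=65, sum2=35
Checksum = sum2·256 + sum1 = 35·256 + 65 = 9025 = 0x2341.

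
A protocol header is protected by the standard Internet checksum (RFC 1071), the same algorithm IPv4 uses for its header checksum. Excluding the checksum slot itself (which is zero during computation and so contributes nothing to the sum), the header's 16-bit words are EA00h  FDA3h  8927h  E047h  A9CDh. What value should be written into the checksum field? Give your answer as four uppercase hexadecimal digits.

051E

One's-complement addition (fold any carry out of bit 15 back into bit 0):
  0xEA00 + 0xFDA3 = 0x1E7A3 → wrap carry → 0xE7A4
  0xE7A4 + 0x8927 = 0x170CB → wrap carry → 0x70CC
  0x70CC + 0xE047 = 0x15113 → wrap carry → 0x5114
  0x5114 + 0xA9CD = 0x0FAE1
One's-complement sum = 0xFAE1.
Checksum = ~0xFAE1 & 0xFFFF = 0x051E.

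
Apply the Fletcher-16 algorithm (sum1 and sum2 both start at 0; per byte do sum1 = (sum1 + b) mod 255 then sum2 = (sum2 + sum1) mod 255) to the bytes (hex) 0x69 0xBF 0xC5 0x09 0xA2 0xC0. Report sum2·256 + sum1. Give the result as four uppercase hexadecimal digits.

6F5B

Running sums (mod 255):
  after byte 0 (0x69): sum1=105, sum2=105
  after byte 1 (0xBF): sum1=41, sum2=146
  after byte 2 (0xC5): sum1=238, sum2=129
  after byte 3 (0x09): sum1=247, sum2=121
  after byte 4 (0xA2): sum1=154, sum2=20
  after byte 5 (0xC0): sum1=91, sum2=111
Checksum = sum2·256 + sum1 = 111·256 + 91 = 28507 = 0x6F5B.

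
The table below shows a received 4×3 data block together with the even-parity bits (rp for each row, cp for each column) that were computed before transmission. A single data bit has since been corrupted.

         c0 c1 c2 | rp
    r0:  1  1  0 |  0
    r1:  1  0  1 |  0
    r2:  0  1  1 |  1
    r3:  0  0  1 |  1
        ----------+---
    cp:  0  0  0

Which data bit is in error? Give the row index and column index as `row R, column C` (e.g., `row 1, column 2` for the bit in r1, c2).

Recompute each row's even parity and compare to rp:
  r0: data parity 0, sent rp 0 → ok
  r1: data parity 0, sent rp 0 → ok
  r2: data parity 0, sent rp 1 → mismatch
  r3: data parity 1, sent rp 1 → ok
Recompute each column's even parity and compare to cp:
  c0: data parity 0, sent cp 0 → ok
  c1: data parity 0, sent cp 0 → ok
  c2: data parity 1, sent cp 0 → mismatch
Exactly one row (r2) and one column (c2) fail → the flipped bit is at their intersection.

row 2, column 2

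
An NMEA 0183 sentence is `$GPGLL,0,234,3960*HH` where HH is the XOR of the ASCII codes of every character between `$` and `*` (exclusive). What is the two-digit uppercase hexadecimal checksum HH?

75

XOR the ASCII codes of the payload characters:
  'G' = 0x47 → acc = 0x47
  'P' = 0x50 → acc = 0x17
  'G' = 0x47 → acc = 0x50
  'L' = 0x4C → acc = 0x1C
  'L' = 0x4C → acc = 0x50
  ',' = 0x2C → acc = 0x7C
  '0' = 0x30 → acc = 0x4C
  ',' = 0x2C → acc = 0x60
  '2' = 0x32 → acc = 0x52
  '3' = 0x33 → acc = 0x61
  '4' = 0x34 → acc = 0x55
  ',' = 0x2C → acc = 0x79
  '3' = 0x33 → acc = 0x4A
  '9' = 0x39 → acc = 0x73
  '6' = 0x36 → acc = 0x45
  '0' = 0x30 → acc = 0x75
Checksum = 0x75.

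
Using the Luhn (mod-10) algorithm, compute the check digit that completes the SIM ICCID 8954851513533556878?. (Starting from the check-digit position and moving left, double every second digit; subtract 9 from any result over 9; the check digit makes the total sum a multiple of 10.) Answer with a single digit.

2

Partial digits right→left: 8 7 8 6 5 5 3 3 5 3 1 5 1 5 8 4 5 9 8
Double every second digit counting from the check-digit position (so the 1st, 3rd, 5th, ... of the partial from the right).
  doubled (with −9 where >9): 7 7 1 6 1 2 2 7 1 7 → sum 41
  kept as-is: 7 6 5 3 3 5 5 4 9 → sum 47
Total = 41 + 47 = 88.
Check digit = (10 − (88 mod 10)) mod 10 = 2.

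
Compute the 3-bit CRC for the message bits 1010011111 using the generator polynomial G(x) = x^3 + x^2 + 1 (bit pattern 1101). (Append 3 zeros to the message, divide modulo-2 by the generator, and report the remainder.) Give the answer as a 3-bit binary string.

000

Append 3 zeros: 1010011111000. Divide by 1101 (XOR where the leading bit is 1):
  pos 0: 1010 XOR 1101 = 0111
  pos 1: 1110 XOR 1101 = 0011
  pos 3: 1111 XOR 1101 = 0010
  pos 5: 1011 XOR 1101 = 0110
  pos 6: 1101 XOR 1101 = 0000
Remainder (last 3 bits) = 000. This is the CRC / FCS.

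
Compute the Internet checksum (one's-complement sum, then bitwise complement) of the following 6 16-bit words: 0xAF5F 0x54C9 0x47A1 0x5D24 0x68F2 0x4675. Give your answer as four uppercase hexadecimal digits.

A7A9

One's-complement addition (fold any carry out of bit 15 back into bit 0):
  0xAF5F + 0x54C9 = 0x10428 → wrap carry → 0x0429
  0x0429 + 0x47A1 = 0x04BCA
  0x4BCA + 0x5D24 = 0x0A8EE
  0xA8EE + 0x68F2 = 0x111E0 → wrap carry → 0x11E1
  0x11E1 + 0x4675 = 0x05856
One's-complement sum = 0x5856.
Checksum = ~0x5856 & 0xFFFF = 0xA7A9.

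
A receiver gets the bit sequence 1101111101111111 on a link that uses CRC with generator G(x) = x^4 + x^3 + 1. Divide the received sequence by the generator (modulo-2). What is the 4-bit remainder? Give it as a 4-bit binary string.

Modulo-2 division of 1101111101111111 by 11001:
  pos 0: 11011 XOR 11001 = 00010
  pos 3: 10111 XOR 11001 = 01110
  pos 4: 11100 XOR 11001 = 00101
  pos 6: 10111 XOR 11001 = 01110
  pos 7: 11101 XOR 11001 = 00100
  pos 9: 10011 XOR 11001 = 01010
  pos 10: 10101 XOR 11001 = 01100
  pos 11: 11001 XOR 11001 = 00000
Remainder = 0000 (zero — the frame passes the CRC check).

0000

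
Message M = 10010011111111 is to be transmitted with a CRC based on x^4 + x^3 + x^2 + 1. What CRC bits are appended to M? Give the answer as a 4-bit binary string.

Append 4 zeros: 100100111111110000. Divide by 11101 (XOR where the leading bit is 1):
  pos 0: 10010 XOR 11101 = 01111
  pos 1: 11110 XOR 11101 = 00011
  pos 4: 11111 XOR 11101 = 00010
  pos 7: 10111 XOR 11101 = 01010
  pos 8: 10101 XOR 11101 = 01000
  pos 9: 10001 XOR 11101 = 01100
  pos 10: 11000 XOR 11101 = 00101
  pos 12: 10100 XOR 11101 = 01001
  pos 13: 10010 XOR 11101 = 01111
Remainder (last 4 bits) = 1111. This is the CRC / FCS.

1111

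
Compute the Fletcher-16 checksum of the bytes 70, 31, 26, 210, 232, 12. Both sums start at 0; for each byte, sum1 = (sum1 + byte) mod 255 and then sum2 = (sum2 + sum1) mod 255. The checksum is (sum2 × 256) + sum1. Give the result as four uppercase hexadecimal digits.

Running sums (mod 255):
  after byte 0 (70): sum1=70, sum2=70
  after byte 1 (31): sum1=101, sum2=171
  after byte 2 (26): sum1=127, sum2=43
  after byte 3 (210): sum1=82, sum2=125
  after byte 4 (232): sum1=59, sum2=184
  after byte 5 (12): sum1=71, sum2=0
Checksum = sum2·256 + sum1 = 0·256 + 71 = 71 = 0x0047.

0047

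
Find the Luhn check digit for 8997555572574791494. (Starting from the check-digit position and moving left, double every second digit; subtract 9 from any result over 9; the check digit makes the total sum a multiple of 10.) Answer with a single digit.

1

Partial digits right→left: 4 9 4 1 9 7 4 7 5 2 7 5 5 5 5 7 9 9 8
Double every second digit counting from the check-digit position (so the 1st, 3rd, 5th, ... of the partial from the right).
  doubled (with −9 where >9): 8 8 9 8 1 5 1 1 9 7 → sum 57
  kept as-is: 9 1 7 7 2 5 5 7 9 → sum 52
Total = 57 + 52 = 109.
Check digit = (10 − (109 mod 10)) mod 10 = 1.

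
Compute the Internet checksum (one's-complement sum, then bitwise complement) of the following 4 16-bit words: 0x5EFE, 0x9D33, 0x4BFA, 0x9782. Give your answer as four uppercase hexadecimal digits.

2051

One's-complement addition (fold any carry out of bit 15 back into bit 0):
  0x5EFE + 0x9D33 = 0x0FC31
  0xFC31 + 0x4BFA = 0x1482B → wrap carry → 0x482C
  0x482C + 0x9782 = 0x0DFAE
One's-complement sum = 0xDFAE.
Checksum = ~0xDFAE & 0xFFFF = 0x2051.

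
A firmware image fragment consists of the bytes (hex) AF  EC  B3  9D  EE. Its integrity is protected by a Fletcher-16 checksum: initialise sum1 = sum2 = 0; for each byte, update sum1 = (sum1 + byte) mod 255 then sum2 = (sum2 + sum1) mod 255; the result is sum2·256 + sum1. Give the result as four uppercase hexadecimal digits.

67DC

Running sums (mod 255):
  after byte 0 (AF): sum1=175, sum2=175
  after byte 1 (EC): sum1=156, sum2=76
  after byte 2 (B3): sum1=80, sum2=156
  after byte 3 (9D): sum1=237, sum2=138
  after byte 4 (EE): sum1=220, sum2=103
Checksum = sum2·256 + sum1 = 103·256 + 220 = 26588 = 0x67DC.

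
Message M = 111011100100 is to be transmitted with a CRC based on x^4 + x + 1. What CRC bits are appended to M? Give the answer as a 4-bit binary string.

1010

Append 4 zeros: 1110111001000000. Divide by 10011 (XOR where the leading bit is 1):
  pos 0: 11101 XOR 10011 = 01110
  pos 1: 11101 XOR 10011 = 01110
  pos 2: 11101 XOR 10011 = 01110
  pos 3: 11100 XOR 10011 = 01111
  pos 4: 11110 XOR 10011 = 01101
  pos 5: 11011 XOR 10011 = 01000
  pos 6: 10000 XOR 10011 = 00011
  pos 9: 11000 XOR 10011 = 01011
  pos 10: 10110 XOR 10011 = 00101
Remainder (last 4 bits) = 1010. This is the CRC / FCS.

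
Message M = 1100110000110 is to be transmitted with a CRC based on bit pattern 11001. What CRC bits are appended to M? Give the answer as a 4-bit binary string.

1001

Append 4 zeros: 11001100001100000. Divide by 11001 (XOR where the leading bit is 1):
  pos 0: 11001 XOR 11001 = 00000
  pos 5: 10000 XOR 11001 = 01001
  pos 6: 10011 XOR 11001 = 01010
  pos 7: 10101 XOR 11001 = 01100
  pos 8: 11000 XOR 11001 = 00001
  pos 12: 10000 XOR 11001 = 01001
Remainder (last 4 bits) = 1001. This is the CRC / FCS.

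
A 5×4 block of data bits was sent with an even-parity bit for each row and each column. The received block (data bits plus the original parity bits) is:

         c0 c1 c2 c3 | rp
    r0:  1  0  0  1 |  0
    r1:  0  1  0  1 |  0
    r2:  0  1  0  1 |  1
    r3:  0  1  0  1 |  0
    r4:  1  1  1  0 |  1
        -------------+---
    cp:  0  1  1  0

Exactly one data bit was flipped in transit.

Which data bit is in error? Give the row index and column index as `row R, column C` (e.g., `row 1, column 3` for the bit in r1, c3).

row 2, column 1

Recompute each row's even parity and compare to rp:
  r0: data parity 0, sent rp 0 → ok
  r1: data parity 0, sent rp 0 → ok
  r2: data parity 0, sent rp 1 → mismatch
  r3: data parity 0, sent rp 0 → ok
  r4: data parity 1, sent rp 1 → ok
Recompute each column's even parity and compare to cp:
  c0: data parity 0, sent cp 0 → ok
  c1: data parity 0, sent cp 1 → mismatch
  c2: data parity 1, sent cp 1 → ok
  c3: data parity 0, sent cp 0 → ok
Exactly one row (r2) and one column (c1) fail → the flipped bit is at their intersection.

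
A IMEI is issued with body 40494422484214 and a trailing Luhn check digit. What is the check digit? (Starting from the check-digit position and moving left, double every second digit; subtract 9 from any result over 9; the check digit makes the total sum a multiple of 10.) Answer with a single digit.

Partial digits right→left: 4 1 2 4 8 4 2 2 4 4 9 4 0 4
Double every second digit counting from the check-digit position (so the 1st, 3rd, 5th, ... of the partial from the right).
  doubled (with −9 where >9): 8 4 7 4 8 9 0 → sum 40
  kept as-is: 1 4 4 2 4 4 4 → sum 23
Total = 40 + 23 = 63.
Check digit = (10 − (63 mod 10)) mod 10 = 7.

7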